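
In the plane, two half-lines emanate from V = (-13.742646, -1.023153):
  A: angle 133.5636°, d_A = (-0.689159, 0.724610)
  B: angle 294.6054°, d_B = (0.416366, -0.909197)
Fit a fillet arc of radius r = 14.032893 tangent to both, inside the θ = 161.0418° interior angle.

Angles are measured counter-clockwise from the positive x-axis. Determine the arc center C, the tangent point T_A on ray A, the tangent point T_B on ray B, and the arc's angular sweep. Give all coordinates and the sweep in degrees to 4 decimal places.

bisector direction at 214.0845° = (-0.828212,-0.560415)
center distance |VC| = r/sin(θ/2) = 14.032893/sin(80.5209°) = 14.227154
C = V + |VC|·bis = (-25.5257,-8.9963)
T_A = V + ((C−V)·d_A)·d_A = V + 2.3430·d_A = (-15.3574,0.6746)
T_B = V + ((C−V)·d_B)·d_B = V + 2.3430·d_B = (-12.7671,-3.1534)
sweep = 180° − θ = 18.9582°

center=(-25.5257,-8.9963) T_A=(-15.3574,0.6746) T_B=(-12.7671,-3.1534) sweep=18.9582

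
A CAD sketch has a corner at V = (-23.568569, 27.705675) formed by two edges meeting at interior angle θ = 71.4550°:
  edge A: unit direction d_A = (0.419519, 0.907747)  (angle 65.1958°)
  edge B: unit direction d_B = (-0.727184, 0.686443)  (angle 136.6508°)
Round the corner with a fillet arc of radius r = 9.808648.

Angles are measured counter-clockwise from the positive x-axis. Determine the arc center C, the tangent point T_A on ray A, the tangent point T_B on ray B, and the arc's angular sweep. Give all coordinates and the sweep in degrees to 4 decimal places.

center=(-26.7516,44.1989) T_A=(-17.8479,40.0840) T_B=(-33.4847,37.0663) sweep=108.5450

bisector direction at 100.9233° = (-0.189495,0.981882)
center distance |VC| = r/sin(θ/2) = 9.808648/sin(35.7275°) = 16.797617
C = V + |VC|·bis = (-26.7516,44.1989)
T_A = V + ((C−V)·d_A)·d_A = V + 13.6364·d_A = (-17.8479,40.0840)
T_B = V + ((C−V)·d_B)·d_B = V + 13.6364·d_B = (-33.4847,37.0663)
sweep = 180° − θ = 108.5450°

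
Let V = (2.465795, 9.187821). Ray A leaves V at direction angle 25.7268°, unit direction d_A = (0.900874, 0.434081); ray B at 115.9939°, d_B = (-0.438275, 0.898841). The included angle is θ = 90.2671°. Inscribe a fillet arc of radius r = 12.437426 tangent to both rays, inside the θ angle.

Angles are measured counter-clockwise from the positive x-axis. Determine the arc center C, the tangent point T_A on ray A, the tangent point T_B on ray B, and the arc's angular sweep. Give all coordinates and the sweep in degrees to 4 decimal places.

center=(8.2194,25.7661) T_A=(13.6182,14.5616) T_B=(-2.9599,20.3151) sweep=89.7329

bisector direction at 70.8604° = (0.327872,0.944722)
center distance |VC| = r/sin(θ/2) = 12.437426/sin(45.1335°) = 17.548321
C = V + |VC|·bis = (8.2194,25.7661)
T_A = V + ((C−V)·d_A)·d_A = V + 12.3796·d_A = (13.6182,14.5616)
T_B = V + ((C−V)·d_B)·d_B = V + 12.3796·d_B = (-2.9599,20.3151)
sweep = 180° − θ = 89.7329°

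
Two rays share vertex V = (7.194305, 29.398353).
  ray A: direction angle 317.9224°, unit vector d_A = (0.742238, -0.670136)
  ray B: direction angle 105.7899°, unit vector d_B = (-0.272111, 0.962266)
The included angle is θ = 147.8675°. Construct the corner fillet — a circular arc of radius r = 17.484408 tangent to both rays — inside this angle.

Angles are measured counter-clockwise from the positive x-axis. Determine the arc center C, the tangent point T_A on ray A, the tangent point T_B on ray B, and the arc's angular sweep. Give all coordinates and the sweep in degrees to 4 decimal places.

bisector direction at 31.8562° = (0.849376,0.527788)
center distance |VC| = r/sin(θ/2) = 17.484408/sin(73.9338°) = 18.195065
C = V + |VC|·bis = (22.6488,39.0015)
T_A = V + ((C−V)·d_A)·d_A = V + 5.0355·d_A = (10.9318,26.0239)
T_B = V + ((C−V)·d_B)·d_B = V + 5.0355·d_B = (5.8241,34.2438)
sweep = 180° − θ = 32.1325°

center=(22.6488,39.0015) T_A=(10.9318,26.0239) T_B=(5.8241,34.2438) sweep=32.1325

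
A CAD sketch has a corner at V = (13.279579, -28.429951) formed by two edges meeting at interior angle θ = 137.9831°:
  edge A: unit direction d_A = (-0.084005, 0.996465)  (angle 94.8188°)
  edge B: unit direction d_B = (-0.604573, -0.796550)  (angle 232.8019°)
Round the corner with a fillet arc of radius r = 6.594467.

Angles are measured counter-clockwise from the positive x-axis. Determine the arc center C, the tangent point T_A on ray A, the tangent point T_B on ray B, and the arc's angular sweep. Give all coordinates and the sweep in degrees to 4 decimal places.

center=(6.4957,-26.4604) T_A=(13.0668,-25.9064) T_B=(11.7485,-30.4472) sweep=42.0169

bisector direction at 163.8103° = (-0.960344,0.278818)
center distance |VC| = r/sin(θ/2) = 6.594467/sin(68.9916°) = 7.064030
C = V + |VC|·bis = (6.4957,-26.4604)
T_A = V + ((C−V)·d_A)·d_A = V + 2.5325·d_A = (13.0668,-25.9064)
T_B = V + ((C−V)·d_B)·d_B = V + 2.5325·d_B = (11.7485,-30.4472)
sweep = 180° − θ = 42.0169°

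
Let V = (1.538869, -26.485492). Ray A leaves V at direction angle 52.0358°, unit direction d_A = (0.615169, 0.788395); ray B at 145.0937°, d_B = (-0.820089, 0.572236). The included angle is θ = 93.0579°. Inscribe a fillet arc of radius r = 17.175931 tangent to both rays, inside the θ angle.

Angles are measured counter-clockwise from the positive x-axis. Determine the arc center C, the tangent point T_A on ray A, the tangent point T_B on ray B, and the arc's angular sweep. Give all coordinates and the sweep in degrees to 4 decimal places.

bisector direction at 98.5648° = (-0.148927,0.988848)
center distance |VC| = r/sin(θ/2) = 17.175931/sin(46.5290°) = 23.667367
C = V + |VC|·bis = (-1.9858,-3.0821)
T_A = V + ((C−V)·d_A)·d_A = V + 16.2829·d_A = (11.5556,-13.6482)
T_B = V + ((C−V)·d_B)·d_B = V + 16.2829·d_B = (-11.8145,-17.1679)
sweep = 180° − θ = 86.9421°

center=(-1.9858,-3.0821) T_A=(11.5556,-13.6482) T_B=(-11.8145,-17.1679) sweep=86.9421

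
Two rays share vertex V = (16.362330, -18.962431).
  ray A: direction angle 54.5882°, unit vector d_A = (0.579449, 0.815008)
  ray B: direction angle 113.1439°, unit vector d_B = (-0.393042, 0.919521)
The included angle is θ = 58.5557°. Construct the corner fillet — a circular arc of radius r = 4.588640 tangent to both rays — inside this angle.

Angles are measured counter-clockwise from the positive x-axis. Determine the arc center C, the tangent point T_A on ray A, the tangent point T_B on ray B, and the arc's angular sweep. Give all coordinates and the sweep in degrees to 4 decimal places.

center=(17.3649,-9.6333) T_A=(21.1047,-12.2922) T_B=(13.1456,-11.4368) sweep=121.4443

bisector direction at 83.8661° = (0.106853,0.994275)
center distance |VC| = r/sin(θ/2) = 4.588640/sin(29.2779°) = 9.382853
C = V + |VC|·bis = (17.3649,-9.6333)
T_A = V + ((C−V)·d_A)·d_A = V + 8.1843·d_A = (21.1047,-12.2922)
T_B = V + ((C−V)·d_B)·d_B = V + 8.1843·d_B = (13.1456,-11.4368)
sweep = 180° − θ = 121.4443°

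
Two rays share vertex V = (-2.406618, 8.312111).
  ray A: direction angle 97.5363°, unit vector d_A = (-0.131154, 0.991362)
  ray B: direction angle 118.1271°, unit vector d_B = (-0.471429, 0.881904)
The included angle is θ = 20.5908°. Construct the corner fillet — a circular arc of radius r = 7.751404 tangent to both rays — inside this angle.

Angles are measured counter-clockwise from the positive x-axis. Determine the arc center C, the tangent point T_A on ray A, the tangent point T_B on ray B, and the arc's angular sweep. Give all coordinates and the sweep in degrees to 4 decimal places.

bisector direction at 107.8317° = (-0.306222,0.951960)
center distance |VC| = r/sin(θ/2) = 7.751404/sin(10.2954°) = 43.370995
C = V + |VC|·bis = (-15.6878,49.5996)
T_A = V + ((C−V)·d_A)·d_A = V + 42.6727·d_A = (-8.0033,50.6162)
T_B = V + ((C−V)·d_B)·d_B = V + 42.6727·d_B = (-22.5238,45.9453)
sweep = 180° − θ = 159.4092°

center=(-15.6878,49.5996) T_A=(-8.0033,50.6162) T_B=(-22.5238,45.9453) sweep=159.4092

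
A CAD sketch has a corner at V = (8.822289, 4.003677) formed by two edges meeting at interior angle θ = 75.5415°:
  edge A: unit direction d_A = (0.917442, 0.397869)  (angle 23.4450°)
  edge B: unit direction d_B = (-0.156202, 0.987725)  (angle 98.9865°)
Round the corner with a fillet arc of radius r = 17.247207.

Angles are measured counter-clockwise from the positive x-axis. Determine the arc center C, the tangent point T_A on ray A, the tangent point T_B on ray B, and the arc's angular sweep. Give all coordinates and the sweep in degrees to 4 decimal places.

bisector direction at 61.2157° = (0.481513,0.876439)
center distance |VC| = r/sin(θ/2) = 17.247207/sin(37.7707°) = 28.158540
C = V + |VC|·bis = (22.3810,28.6829)
T_A = V + ((C−V)·d_A)·d_A = V + 22.2584·d_A = (29.2431,12.8596)
T_B = V + ((C−V)·d_B)·d_B = V + 22.2584·d_B = (5.3455,25.9889)
sweep = 180° − θ = 104.4585°

center=(22.3810,28.6829) T_A=(29.2431,12.8596) T_B=(5.3455,25.9889) sweep=104.4585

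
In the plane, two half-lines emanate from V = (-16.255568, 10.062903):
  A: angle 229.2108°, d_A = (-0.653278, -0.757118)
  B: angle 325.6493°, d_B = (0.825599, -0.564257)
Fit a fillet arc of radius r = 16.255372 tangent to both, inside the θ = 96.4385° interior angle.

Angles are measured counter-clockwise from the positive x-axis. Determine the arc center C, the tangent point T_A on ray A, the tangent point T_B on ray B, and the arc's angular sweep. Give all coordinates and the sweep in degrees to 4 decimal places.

center=(-13.4366,-11.5529) T_A=(-25.7439,-0.9336) T_B=(-4.2644,1.8675) sweep=83.5615

bisector direction at 277.4300° = (0.129316,-0.991603)
center distance |VC| = r/sin(θ/2) = 16.255372/sin(48.2193°) = 21.798812
C = V + |VC|·bis = (-13.4366,-11.5529)
T_A = V + ((C−V)·d_A)·d_A = V + 14.5242·d_A = (-25.7439,-0.9336)
T_B = V + ((C−V)·d_B)·d_B = V + 14.5242·d_B = (-4.2644,1.8675)
sweep = 180° − θ = 83.5615°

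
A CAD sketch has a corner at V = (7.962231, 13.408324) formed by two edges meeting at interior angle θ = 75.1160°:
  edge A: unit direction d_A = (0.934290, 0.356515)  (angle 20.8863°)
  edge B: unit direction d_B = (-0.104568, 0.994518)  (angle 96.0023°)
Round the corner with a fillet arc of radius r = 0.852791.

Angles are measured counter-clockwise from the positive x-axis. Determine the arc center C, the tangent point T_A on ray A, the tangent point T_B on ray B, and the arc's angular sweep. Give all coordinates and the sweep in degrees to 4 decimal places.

bisector direction at 58.4443° = (0.523327,0.852132)
center distance |VC| = r/sin(θ/2) = 0.852791/sin(37.5580°) = 1.399017
C = V + |VC|·bis = (8.6944,14.6005)
T_A = V + ((C−V)·d_A)·d_A = V + 1.1091·d_A = (8.9984,13.8037)
T_B = V + ((C−V)·d_B)·d_B = V + 1.1091·d_B = (7.8463,14.5113)
sweep = 180° − θ = 104.8840°

center=(8.6944,14.6005) T_A=(8.9984,13.8037) T_B=(7.8463,14.5113) sweep=104.8840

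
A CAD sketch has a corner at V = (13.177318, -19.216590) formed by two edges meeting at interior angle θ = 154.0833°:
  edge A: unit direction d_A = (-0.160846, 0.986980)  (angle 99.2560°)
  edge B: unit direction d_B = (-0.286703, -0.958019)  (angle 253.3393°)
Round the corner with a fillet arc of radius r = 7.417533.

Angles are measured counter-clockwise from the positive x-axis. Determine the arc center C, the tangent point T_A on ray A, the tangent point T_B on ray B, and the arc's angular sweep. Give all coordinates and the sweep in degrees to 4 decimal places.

bisector direction at 176.2977° = (-0.997913,0.064573)
center distance |VC| = r/sin(θ/2) = 7.417533/sin(77.0417°) = 7.611369
C = V + |VC|·bis = (5.5818,-18.7251)
T_A = V + ((C−V)·d_A)·d_A = V + 1.7068·d_A = (12.9028,-17.5320)
T_B = V + ((C−V)·d_B)·d_B = V + 1.7068·d_B = (12.6880,-20.8517)
sweep = 180° − θ = 25.9167°

center=(5.5818,-18.7251) T_A=(12.9028,-17.5320) T_B=(12.6880,-20.8517) sweep=25.9167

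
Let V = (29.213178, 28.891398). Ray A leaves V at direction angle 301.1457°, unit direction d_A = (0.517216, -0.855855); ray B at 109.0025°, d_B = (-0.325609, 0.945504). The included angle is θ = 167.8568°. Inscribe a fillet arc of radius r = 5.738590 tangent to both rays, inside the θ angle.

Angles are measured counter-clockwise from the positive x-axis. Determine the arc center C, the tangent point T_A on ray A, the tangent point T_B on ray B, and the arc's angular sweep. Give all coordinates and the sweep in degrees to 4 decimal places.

center=(34.4403,31.3371) T_A=(29.5289,28.3690) T_B=(29.0144,29.4685) sweep=12.1432

bisector direction at 25.0741° = (0.905760,0.423790)
center distance |VC| = r/sin(θ/2) = 5.738590/sin(83.9284°) = 5.770962
C = V + |VC|·bis = (34.4403,31.3371)
T_A = V + ((C−V)·d_A)·d_A = V + 0.6104·d_A = (29.5289,28.3690)
T_B = V + ((C−V)·d_B)·d_B = V + 0.6104·d_B = (29.0144,29.4685)
sweep = 180° − θ = 12.1432°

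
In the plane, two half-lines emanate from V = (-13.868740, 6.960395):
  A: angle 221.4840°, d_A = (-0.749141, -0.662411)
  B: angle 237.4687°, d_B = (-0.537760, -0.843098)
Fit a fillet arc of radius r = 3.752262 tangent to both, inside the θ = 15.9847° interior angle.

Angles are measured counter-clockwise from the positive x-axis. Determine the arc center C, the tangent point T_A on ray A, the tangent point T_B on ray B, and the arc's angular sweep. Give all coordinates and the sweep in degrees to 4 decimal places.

center=(-31.4037,-13.5533) T_A=(-33.8892,-10.7423) T_B=(-28.2402,-15.5711) sweep=164.0153

bisector direction at 229.4763° = (-0.649762,-0.760138)
center distance |VC| = r/sin(θ/2) = 3.752262/sin(7.9924°) = 26.986754
C = V + |VC|·bis = (-31.4037,-13.5533)
T_A = V + ((C−V)·d_A)·d_A = V + 26.7246·d_A = (-33.8892,-10.7423)
T_B = V + ((C−V)·d_B)·d_B = V + 26.7246·d_B = (-28.2402,-15.5711)
sweep = 180° − θ = 164.0153°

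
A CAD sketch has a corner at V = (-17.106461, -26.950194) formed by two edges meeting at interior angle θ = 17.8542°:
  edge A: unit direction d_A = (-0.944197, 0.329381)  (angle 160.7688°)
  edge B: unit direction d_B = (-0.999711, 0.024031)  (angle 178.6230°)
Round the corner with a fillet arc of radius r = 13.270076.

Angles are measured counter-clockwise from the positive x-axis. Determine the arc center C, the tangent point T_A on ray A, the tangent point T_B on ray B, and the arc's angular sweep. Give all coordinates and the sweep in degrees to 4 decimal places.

center=(-101.2427,-11.6538) T_A=(-96.8718,0.8757) T_B=(-101.5616,-24.9201) sweep=162.1458

bisector direction at 169.6959° = (-0.983872,0.178873)
center distance |VC| = r/sin(θ/2) = 13.270076/sin(8.9271°) = 85.515377
C = V + |VC|·bis = (-101.2427,-11.6538)
T_A = V + ((C−V)·d_A)·d_A = V + 84.4795·d_A = (-96.8718,0.8757)
T_B = V + ((C−V)·d_B)·d_B = V + 84.4795·d_B = (-101.5616,-24.9201)
sweep = 180° − θ = 162.1458°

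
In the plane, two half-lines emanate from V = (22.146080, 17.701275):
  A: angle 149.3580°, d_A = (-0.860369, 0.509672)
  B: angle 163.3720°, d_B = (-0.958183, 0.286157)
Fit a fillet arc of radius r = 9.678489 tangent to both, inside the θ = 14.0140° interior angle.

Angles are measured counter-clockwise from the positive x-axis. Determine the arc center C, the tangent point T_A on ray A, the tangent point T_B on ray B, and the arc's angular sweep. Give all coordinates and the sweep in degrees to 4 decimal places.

bisector direction at 156.3650° = (-0.916118,0.400909)
center distance |VC| = r/sin(θ/2) = 9.678489/sin(7.0070°) = 79.337987
C = V + |VC|·bis = (-50.5369,49.5086)
T_A = V + ((C−V)·d_A)·d_A = V + 78.7454·d_A = (-45.6040,57.8356)
T_B = V + ((C−V)·d_B)·d_B = V + 78.7454·d_B = (-53.3064,40.2348)
sweep = 180° − θ = 165.9860°

center=(-50.5369,49.5086) T_A=(-45.6040,57.8356) T_B=(-53.3064,40.2348) sweep=165.9860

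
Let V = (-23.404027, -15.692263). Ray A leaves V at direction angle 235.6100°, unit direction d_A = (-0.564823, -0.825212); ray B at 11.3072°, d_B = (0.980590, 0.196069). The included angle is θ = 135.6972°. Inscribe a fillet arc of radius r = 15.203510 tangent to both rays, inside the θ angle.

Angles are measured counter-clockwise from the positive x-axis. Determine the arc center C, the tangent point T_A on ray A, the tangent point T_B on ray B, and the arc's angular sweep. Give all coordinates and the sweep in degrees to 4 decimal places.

bisector direction at 303.4586° = (0.551334,-0.834284)
center distance |VC| = r/sin(θ/2) = 15.203510/sin(67.8486°) = 16.415096
C = V + |VC|·bis = (-14.3538,-29.3871)
T_A = V + ((C−V)·d_A)·d_A = V + 6.1894·d_A = (-26.8999,-20.7998)
T_B = V + ((C−V)·d_B)·d_B = V + 6.1894·d_B = (-17.3348,-14.4787)
sweep = 180° − θ = 44.3028°

center=(-14.3538,-29.3871) T_A=(-26.8999,-20.7998) T_B=(-17.3348,-14.4787) sweep=44.3028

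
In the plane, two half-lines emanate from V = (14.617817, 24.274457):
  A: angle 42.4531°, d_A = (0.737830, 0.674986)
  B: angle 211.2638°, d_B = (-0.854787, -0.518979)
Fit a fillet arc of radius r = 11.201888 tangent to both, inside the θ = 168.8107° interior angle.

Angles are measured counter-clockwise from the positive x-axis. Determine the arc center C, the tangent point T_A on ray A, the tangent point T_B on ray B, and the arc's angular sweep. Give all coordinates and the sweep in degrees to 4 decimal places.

bisector direction at 126.8585° = (-0.599840,0.800120)
center distance |VC| = r/sin(θ/2) = 11.201888/sin(84.4053°) = 11.255504
C = V + |VC|·bis = (7.8663,33.2802)
T_A = V + ((C−V)·d_A)·d_A = V + 1.0973·d_A = (15.4274,25.0151)
T_B = V + ((C−V)·d_B)·d_B = V + 1.0973·d_B = (13.6799,23.7050)
sweep = 180° − θ = 11.1893°

center=(7.8663,33.2802) T_A=(15.4274,25.0151) T_B=(13.6799,23.7050) sweep=11.1893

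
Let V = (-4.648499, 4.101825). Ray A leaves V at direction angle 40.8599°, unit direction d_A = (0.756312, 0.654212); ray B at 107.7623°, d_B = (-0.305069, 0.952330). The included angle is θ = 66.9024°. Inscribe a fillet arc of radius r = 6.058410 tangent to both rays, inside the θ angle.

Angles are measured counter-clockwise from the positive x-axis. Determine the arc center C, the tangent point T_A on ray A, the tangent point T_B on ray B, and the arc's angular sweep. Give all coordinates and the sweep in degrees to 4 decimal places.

bisector direction at 74.3111° = (0.270414,0.962744)
center distance |VC| = r/sin(θ/2) = 6.058410/sin(33.4512°) = 10.990781
C = V + |VC|·bis = (-1.6764,14.6831)
T_A = V + ((C−V)·d_A)·d_A = V + 9.1702·d_A = (2.2870,10.1011)
T_B = V + ((C−V)·d_B)·d_B = V + 9.1702·d_B = (-7.4460,12.8349)
sweep = 180° − θ = 113.0976°

center=(-1.6764,14.6831) T_A=(2.2870,10.1011) T_B=(-7.4460,12.8349) sweep=113.0976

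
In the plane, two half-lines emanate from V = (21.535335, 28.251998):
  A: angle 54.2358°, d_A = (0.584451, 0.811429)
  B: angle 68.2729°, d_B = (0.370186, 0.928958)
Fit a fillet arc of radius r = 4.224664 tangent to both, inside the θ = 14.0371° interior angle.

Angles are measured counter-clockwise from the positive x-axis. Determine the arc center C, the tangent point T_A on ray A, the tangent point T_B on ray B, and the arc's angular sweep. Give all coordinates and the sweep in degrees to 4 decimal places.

center=(38.1629,58.5655) T_A=(41.5909,56.0964) T_B=(34.2384,60.1294) sweep=165.9629

bisector direction at 61.2544° = (0.480922,0.876763)
center distance |VC| = r/sin(θ/2) = 4.224664/sin(7.0186°) = 34.574355
C = V + |VC|·bis = (38.1629,58.5655)
T_A = V + ((C−V)·d_A)·d_A = V + 34.3153·d_A = (41.5909,56.0964)
T_B = V + ((C−V)·d_B)·d_B = V + 34.3153·d_B = (34.2384,60.1294)
sweep = 180° − θ = 165.9629°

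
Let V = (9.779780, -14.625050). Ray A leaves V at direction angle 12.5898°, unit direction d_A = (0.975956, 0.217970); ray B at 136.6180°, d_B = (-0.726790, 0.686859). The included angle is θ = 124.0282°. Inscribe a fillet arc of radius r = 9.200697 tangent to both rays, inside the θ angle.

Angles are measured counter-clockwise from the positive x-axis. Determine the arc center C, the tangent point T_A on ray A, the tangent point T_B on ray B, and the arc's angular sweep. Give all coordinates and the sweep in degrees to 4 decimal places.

bisector direction at 74.6039° = (0.265490,0.964113)
center distance |VC| = r/sin(θ/2) = 9.200697/sin(62.0141°) = 10.419071
C = V + |VC|·bis = (12.5459,-4.5799)
T_A = V + ((C−V)·d_A)·d_A = V + 4.8892·d_A = (14.5514,-13.5594)
T_B = V + ((C−V)·d_B)·d_B = V + 4.8892·d_B = (6.2264,-11.2669)
sweep = 180° − θ = 55.9718°

center=(12.5459,-4.5799) T_A=(14.5514,-13.5594) T_B=(6.2264,-11.2669) sweep=55.9718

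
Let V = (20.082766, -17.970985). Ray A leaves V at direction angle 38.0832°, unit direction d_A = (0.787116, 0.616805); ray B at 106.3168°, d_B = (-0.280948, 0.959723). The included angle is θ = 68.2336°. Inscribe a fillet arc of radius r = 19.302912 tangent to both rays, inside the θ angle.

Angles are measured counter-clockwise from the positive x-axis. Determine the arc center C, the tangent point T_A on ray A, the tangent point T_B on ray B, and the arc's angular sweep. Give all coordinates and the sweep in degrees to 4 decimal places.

center=(30.6034,14.7968) T_A=(42.5095,-0.3968) T_B=(12.0779,9.3737) sweep=111.7664

bisector direction at 72.2000° = (0.305695,0.952129)
center distance |VC| = r/sin(θ/2) = 19.302912/sin(34.1168°) = 34.415296
C = V + |VC|·bis = (30.6034,14.7968)
T_A = V + ((C−V)·d_A)·d_A = V + 28.4923·d_A = (42.5095,-0.3968)
T_B = V + ((C−V)·d_B)·d_B = V + 28.4923·d_B = (12.0779,9.3737)
sweep = 180° − θ = 111.7664°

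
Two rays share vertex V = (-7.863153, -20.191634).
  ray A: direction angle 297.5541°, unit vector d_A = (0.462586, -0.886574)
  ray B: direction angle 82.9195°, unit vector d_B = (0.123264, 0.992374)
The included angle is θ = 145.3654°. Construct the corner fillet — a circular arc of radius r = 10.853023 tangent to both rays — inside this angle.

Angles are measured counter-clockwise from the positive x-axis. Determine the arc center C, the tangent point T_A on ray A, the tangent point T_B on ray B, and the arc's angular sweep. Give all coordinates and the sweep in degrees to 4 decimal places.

center=(3.3242,-18.1713) T_A=(-6.2978,-23.1917) T_B=(-7.4460,-16.8335) sweep=34.6346

bisector direction at 10.2368° = (0.984082,0.177717)
center distance |VC| = r/sin(θ/2) = 10.853023/sin(72.6827°) = 11.368339
C = V + |VC|·bis = (3.3242,-18.1713)
T_A = V + ((C−V)·d_A)·d_A = V + 3.3839·d_A = (-6.2978,-23.1917)
T_B = V + ((C−V)·d_B)·d_B = V + 3.3839·d_B = (-7.4460,-16.8335)
sweep = 180° − θ = 34.6346°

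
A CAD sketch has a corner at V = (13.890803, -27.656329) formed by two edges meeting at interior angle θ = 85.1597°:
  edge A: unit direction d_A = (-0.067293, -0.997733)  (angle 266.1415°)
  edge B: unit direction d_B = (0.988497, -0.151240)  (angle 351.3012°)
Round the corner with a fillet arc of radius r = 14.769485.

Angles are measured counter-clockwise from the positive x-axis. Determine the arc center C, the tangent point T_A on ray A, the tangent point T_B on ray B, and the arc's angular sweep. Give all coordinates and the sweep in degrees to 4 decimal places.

bisector direction at 308.7214° = (0.625533,-0.780197)
center distance |VC| = r/sin(θ/2) = 14.769485/sin(42.5799°) = 21.828426
C = V + |VC|·bis = (27.5452,-44.6868)
T_A = V + ((C−V)·d_A)·d_A = V + 16.0730·d_A = (12.8092,-43.6929)
T_B = V + ((C−V)·d_B)·d_B = V + 16.0730·d_B = (29.7790,-30.0872)
sweep = 180° − θ = 94.8403°

center=(27.5452,-44.6868) T_A=(12.8092,-43.6929) T_B=(29.7790,-30.0872) sweep=94.8403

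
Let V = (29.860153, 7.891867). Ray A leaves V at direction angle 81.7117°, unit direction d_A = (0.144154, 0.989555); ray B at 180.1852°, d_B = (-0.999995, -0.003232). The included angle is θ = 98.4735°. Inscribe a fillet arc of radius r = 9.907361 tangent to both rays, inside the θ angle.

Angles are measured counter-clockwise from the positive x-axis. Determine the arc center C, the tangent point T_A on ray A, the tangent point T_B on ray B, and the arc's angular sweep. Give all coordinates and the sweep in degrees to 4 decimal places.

center=(21.2875,17.7716) T_A=(31.0913,16.3434) T_B=(21.3195,7.8643) sweep=81.5265

bisector direction at 130.9485° = (-0.655380,0.755300)
center distance |VC| = r/sin(θ/2) = 9.907361/sin(49.2368°) = 13.080509
C = V + |VC|·bis = (21.2875,17.7716)
T_A = V + ((C−V)·d_A)·d_A = V + 8.5407·d_A = (31.0913,16.3434)
T_B = V + ((C−V)·d_B)·d_B = V + 8.5407·d_B = (21.3195,7.8643)
sweep = 180° − θ = 81.5265°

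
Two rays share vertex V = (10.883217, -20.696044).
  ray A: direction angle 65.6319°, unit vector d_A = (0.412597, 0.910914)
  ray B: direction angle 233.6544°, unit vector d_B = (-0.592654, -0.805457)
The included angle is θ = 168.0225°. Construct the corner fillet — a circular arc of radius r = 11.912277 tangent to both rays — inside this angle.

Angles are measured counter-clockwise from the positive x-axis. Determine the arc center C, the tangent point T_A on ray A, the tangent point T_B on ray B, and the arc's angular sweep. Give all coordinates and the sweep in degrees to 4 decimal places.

center=(0.5478,-14.6427) T_A=(11.3988,-19.5577) T_B=(10.1426,-21.7026) sweep=11.9775

bisector direction at 149.6432° = (-0.862895,0.505384)
center distance |VC| = r/sin(θ/2) = 11.912277/sin(84.0113°) = 11.977646
C = V + |VC|·bis = (0.5478,-14.6427)
T_A = V + ((C−V)·d_A)·d_A = V + 1.2497·d_A = (11.3988,-19.5577)
T_B = V + ((C−V)·d_B)·d_B = V + 1.2497·d_B = (10.1426,-21.7026)
sweep = 180° − θ = 11.9775°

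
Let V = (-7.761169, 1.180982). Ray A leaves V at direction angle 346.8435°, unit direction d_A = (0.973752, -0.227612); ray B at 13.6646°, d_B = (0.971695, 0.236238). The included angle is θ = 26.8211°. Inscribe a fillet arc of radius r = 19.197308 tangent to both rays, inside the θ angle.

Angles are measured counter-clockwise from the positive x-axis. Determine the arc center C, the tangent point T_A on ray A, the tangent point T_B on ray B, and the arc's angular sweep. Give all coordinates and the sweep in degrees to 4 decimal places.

bisector direction at 0.2541° = (0.999990,0.004434)
center distance |VC| = r/sin(θ/2) = 19.197308/sin(13.4106°) = 82.773055
C = V + |VC|·bis = (75.0111,1.5480)
T_A = V + ((C−V)·d_A)·d_A = V + 80.5161·d_A = (70.6415,-17.1454)
T_B = V + ((C−V)·d_B)·d_B = V + 80.5161·d_B = (70.4759,20.2019)
sweep = 180° − θ = 153.1789°

center=(75.0111,1.5480) T_A=(70.6415,-17.1454) T_B=(70.4759,20.2019) sweep=153.1789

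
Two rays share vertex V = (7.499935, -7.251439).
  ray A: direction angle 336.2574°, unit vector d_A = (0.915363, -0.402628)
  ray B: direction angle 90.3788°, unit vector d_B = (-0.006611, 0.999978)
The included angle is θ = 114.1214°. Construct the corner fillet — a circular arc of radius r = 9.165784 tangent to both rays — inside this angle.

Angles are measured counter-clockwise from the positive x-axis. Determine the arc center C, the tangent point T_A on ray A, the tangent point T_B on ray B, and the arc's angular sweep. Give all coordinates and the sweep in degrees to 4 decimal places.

center=(16.6263,-1.2524) T_A=(12.9359,-9.6425) T_B=(7.4607,-1.3130) sweep=65.8786

bisector direction at 33.3181° = (0.835634,0.549287)
center distance |VC| = r/sin(θ/2) = 9.165784/sin(57.0607°) = 10.921437
C = V + |VC|·bis = (16.6263,-1.2524)
T_A = V + ((C−V)·d_A)·d_A = V + 5.9385·d_A = (12.9359,-9.6425)
T_B = V + ((C−V)·d_B)·d_B = V + 5.9385·d_B = (7.4607,-1.3130)
sweep = 180° − θ = 65.8786°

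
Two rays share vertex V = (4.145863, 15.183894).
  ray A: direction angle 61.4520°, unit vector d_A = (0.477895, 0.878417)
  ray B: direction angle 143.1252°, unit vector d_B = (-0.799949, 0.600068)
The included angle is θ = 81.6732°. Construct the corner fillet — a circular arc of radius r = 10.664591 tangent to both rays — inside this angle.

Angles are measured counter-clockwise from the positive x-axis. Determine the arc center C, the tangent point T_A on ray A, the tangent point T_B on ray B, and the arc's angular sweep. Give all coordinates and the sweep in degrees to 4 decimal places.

bisector direction at 102.2886° = (-0.212836,0.977088)
center distance |VC| = r/sin(θ/2) = 10.664591/sin(40.8366°) = 16.309107
C = V + |VC|·bis = (0.6747,31.1193)
T_A = V + ((C−V)·d_A)·d_A = V + 12.3391·d_A = (10.0427,26.0228)
T_B = V + ((C−V)·d_B)·d_B = V + 12.3391·d_B = (-5.7248,22.5882)
sweep = 180° − θ = 98.3268°

center=(0.6747,31.1193) T_A=(10.0427,26.0228) T_B=(-5.7248,22.5882) sweep=98.3268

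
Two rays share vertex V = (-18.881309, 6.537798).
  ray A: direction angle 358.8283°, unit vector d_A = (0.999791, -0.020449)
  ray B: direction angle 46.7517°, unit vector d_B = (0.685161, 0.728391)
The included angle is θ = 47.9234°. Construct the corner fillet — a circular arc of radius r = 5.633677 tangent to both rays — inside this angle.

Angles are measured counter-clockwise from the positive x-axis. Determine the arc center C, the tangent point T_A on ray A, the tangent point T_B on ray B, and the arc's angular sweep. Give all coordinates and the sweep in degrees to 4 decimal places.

bisector direction at 22.7900° = (0.921931,0.387355)
center distance |VC| = r/sin(θ/2) = 5.633677/sin(23.9617°) = 13.871751
C = V + |VC|·bis = (-6.0925,11.9111)
T_A = V + ((C−V)·d_A)·d_A = V + 12.6762·d_A = (-6.2077,6.2786)
T_B = V + ((C−V)·d_B)·d_B = V + 12.6762·d_B = (-10.1960,15.7711)
sweep = 180° − θ = 132.0766°

center=(-6.0925,11.9111) T_A=(-6.2077,6.2786) T_B=(-10.1960,15.7711) sweep=132.0766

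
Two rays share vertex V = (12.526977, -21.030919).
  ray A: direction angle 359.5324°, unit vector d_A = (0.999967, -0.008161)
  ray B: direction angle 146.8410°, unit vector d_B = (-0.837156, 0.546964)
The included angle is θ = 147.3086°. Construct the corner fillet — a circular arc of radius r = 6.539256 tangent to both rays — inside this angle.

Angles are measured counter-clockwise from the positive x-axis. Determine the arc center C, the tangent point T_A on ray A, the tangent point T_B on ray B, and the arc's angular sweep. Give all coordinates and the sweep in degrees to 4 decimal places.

bisector direction at 73.1867° = (0.289254,0.957252)
center distance |VC| = r/sin(θ/2) = 6.539256/sin(73.6543°) = 6.814698
C = V + |VC|·bis = (14.4982,-14.5075)
T_A = V + ((C−V)·d_A)·d_A = V + 1.9179·d_A = (14.4448,-21.0466)
T_B = V + ((C−V)·d_B)·d_B = V + 1.9179·d_B = (10.9214,-19.9819)
sweep = 180° − θ = 32.6914°

center=(14.4982,-14.5075) T_A=(14.4448,-21.0466) T_B=(10.9214,-19.9819) sweep=32.6914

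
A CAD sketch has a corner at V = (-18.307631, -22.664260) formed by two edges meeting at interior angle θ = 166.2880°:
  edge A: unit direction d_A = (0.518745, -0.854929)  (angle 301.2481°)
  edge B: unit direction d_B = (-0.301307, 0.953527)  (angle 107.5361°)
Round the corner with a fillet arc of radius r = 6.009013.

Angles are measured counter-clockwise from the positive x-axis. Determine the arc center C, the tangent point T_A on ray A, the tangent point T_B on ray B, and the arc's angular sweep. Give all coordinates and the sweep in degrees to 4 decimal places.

center=(-12.7956,-20.1648) T_A=(-17.9328,-23.2819) T_B=(-18.5253,-21.9753) sweep=13.7120

bisector direction at 24.3921° = (0.910741,0.412979)
center distance |VC| = r/sin(θ/2) = 6.009013/sin(83.1440°) = 6.052291
C = V + |VC|·bis = (-12.7956,-20.1648)
T_A = V + ((C−V)·d_A)·d_A = V + 0.7225·d_A = (-17.9328,-23.2819)
T_B = V + ((C−V)·d_B)·d_B = V + 0.7225·d_B = (-18.5253,-21.9753)
sweep = 180° − θ = 13.7120°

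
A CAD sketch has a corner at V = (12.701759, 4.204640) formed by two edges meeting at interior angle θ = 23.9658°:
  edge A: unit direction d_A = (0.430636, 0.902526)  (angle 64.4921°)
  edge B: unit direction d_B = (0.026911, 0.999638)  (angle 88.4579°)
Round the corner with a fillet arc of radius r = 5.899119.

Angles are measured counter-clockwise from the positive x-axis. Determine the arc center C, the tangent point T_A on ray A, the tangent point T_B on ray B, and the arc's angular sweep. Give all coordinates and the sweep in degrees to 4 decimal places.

center=(19.3467,31.8298) T_A=(24.6708,29.2894) T_B=(13.4497,31.9885) sweep=156.0342

bisector direction at 76.4750° = (0.233870,0.972268)
center distance |VC| = r/sin(θ/2) = 5.899119/sin(11.9829°) = 28.413091
C = V + |VC|·bis = (19.3467,31.8298)
T_A = V + ((C−V)·d_A)·d_A = V + 27.7940·d_A = (24.6708,29.2894)
T_B = V + ((C−V)·d_B)·d_B = V + 27.7940·d_B = (13.4497,31.9885)
sweep = 180° − θ = 156.0342°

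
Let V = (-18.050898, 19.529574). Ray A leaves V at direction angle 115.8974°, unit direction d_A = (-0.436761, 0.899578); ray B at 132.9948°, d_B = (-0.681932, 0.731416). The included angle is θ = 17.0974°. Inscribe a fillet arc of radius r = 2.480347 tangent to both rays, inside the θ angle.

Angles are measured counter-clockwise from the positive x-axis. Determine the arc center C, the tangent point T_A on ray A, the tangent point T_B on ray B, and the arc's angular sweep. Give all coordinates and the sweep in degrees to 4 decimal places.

bisector direction at 124.4461° = (-0.565631,0.824659)
center distance |VC| = r/sin(θ/2) = 2.480347/sin(8.5487°) = 16.685819
C = V + |VC|·bis = (-27.4889,33.2897)
T_A = V + ((C−V)·d_A)·d_A = V + 16.5004·d_A = (-25.2576,34.3730)
T_B = V + ((C−V)·d_B)·d_B = V + 16.5004·d_B = (-29.3031,31.5983)
sweep = 180° − θ = 162.9026°

center=(-27.4889,33.2897) T_A=(-25.2576,34.3730) T_B=(-29.3031,31.5983) sweep=162.9026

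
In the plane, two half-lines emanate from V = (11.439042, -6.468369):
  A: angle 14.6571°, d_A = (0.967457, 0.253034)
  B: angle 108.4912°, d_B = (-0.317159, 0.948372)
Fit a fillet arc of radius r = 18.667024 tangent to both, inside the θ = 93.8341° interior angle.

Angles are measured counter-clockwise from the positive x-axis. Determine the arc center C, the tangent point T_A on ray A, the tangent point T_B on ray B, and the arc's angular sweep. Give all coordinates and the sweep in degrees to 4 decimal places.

bisector direction at 61.5742° = (0.476021,0.879434)
center distance |VC| = r/sin(θ/2) = 18.667024/sin(46.9171°) = 25.558466
C = V + |VC|·bis = (23.6054,16.0086)
T_A = V + ((C−V)·d_A)·d_A = V + 17.4579·d_A = (28.3288,-2.0509)
T_B = V + ((C−V)·d_B)·d_B = V + 17.4579·d_B = (5.9021,10.0882)
sweep = 180° − θ = 86.1659°

center=(23.6054,16.0086) T_A=(28.3288,-2.0509) T_B=(5.9021,10.0882) sweep=86.1659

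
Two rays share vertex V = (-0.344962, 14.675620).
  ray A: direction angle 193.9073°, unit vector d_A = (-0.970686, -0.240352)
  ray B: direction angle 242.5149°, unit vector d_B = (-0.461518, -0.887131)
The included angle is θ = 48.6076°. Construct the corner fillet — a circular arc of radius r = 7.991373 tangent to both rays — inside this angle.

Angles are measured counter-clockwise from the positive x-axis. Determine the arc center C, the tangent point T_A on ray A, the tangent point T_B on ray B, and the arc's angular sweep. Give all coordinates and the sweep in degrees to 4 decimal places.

center=(-15.6013,2.6653) T_A=(-17.5220,10.4224) T_B=(-8.5119,-1.0229) sweep=131.3924

bisector direction at 218.2111° = (-0.785737,-0.618561)
center distance |VC| = r/sin(θ/2) = 7.991373/sin(24.3038°) = 19.416575
C = V + |VC|·bis = (-15.6013,2.6653)
T_A = V + ((C−V)·d_A)·d_A = V + 17.6958·d_A = (-17.5220,10.4224)
T_B = V + ((C−V)·d_B)·d_B = V + 17.6958·d_B = (-8.5119,-1.0229)
sweep = 180° − θ = 131.3924°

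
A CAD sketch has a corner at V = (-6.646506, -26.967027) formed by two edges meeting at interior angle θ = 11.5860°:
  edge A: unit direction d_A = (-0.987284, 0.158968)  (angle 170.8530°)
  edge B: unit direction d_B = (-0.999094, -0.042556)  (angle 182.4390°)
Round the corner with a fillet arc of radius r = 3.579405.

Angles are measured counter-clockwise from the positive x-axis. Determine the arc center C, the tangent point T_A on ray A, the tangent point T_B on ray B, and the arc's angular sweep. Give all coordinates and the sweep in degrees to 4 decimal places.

bisector direction at 176.6460° = (-0.998287,0.058505)
center distance |VC| = r/sin(θ/2) = 3.579405/sin(5.7930°) = 35.462564
C = V + |VC|·bis = (-42.0483,-24.8923)
T_A = V + ((C−V)·d_A)·d_A = V + 35.2815·d_A = (-41.4793,-21.3584)
T_B = V + ((C−V)·d_B)·d_B = V + 35.2815·d_B = (-41.8960,-28.4685)
sweep = 180° − θ = 168.4140°

center=(-42.0483,-24.8923) T_A=(-41.4793,-21.3584) T_B=(-41.8960,-28.4685) sweep=168.4140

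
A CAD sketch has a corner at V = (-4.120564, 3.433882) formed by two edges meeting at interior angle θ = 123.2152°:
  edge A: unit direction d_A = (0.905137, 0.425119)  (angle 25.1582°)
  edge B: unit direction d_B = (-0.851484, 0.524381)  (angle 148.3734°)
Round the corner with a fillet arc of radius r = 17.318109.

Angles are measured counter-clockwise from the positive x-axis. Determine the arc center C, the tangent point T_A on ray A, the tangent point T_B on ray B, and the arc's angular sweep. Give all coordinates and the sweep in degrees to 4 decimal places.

bisector direction at 86.7658° = (0.056417,0.998407)
center distance |VC| = r/sin(θ/2) = 17.318109/sin(61.6076°) = 19.686120
C = V + |VC|·bis = (-3.0099,23.0886)
T_A = V + ((C−V)·d_A)·d_A = V + 9.3609·d_A = (4.3523,7.4134)
T_B = V + ((C−V)·d_B)·d_B = V + 9.3609·d_B = (-12.0912,8.3426)
sweep = 180° − θ = 56.7848°

center=(-3.0099,23.0886) T_A=(4.3523,7.4134) T_B=(-12.0912,8.3426) sweep=56.7848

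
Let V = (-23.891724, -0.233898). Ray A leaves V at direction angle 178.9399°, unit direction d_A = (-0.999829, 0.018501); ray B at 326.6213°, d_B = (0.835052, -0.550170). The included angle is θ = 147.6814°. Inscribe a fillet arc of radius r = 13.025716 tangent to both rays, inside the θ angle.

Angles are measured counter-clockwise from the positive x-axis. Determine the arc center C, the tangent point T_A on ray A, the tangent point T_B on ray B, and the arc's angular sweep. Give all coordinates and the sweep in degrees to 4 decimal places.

bisector direction at 252.7806° = (-0.296031,-0.955178)
center distance |VC| = r/sin(θ/2) = 13.025716/sin(73.8407°) = 13.561509
C = V + |VC|·bis = (-27.9064,-13.1876)
T_A = V + ((C−V)·d_A)·d_A = V + 3.7743·d_A = (-27.6654,-0.1641)
T_B = V + ((C−V)·d_B)·d_B = V + 3.7743·d_B = (-20.7400,-2.3104)
sweep = 180° − θ = 32.3186°

center=(-27.9064,-13.1876) T_A=(-27.6654,-0.1641) T_B=(-20.7400,-2.3104) sweep=32.3186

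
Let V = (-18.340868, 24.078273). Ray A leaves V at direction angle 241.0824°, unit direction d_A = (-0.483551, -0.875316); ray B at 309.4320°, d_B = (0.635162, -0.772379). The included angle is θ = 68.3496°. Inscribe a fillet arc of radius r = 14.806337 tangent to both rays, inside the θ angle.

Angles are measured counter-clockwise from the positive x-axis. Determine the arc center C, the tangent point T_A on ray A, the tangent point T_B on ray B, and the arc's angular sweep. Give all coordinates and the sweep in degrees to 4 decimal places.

bisector direction at 275.2572° = (0.091627,-0.995793)
center distance |VC| = r/sin(θ/2) = 14.806337/sin(34.1748°) = 26.358949
C = V + |VC|·bis = (-15.9257,-2.1698)
T_A = V + ((C−V)·d_A)·d_A = V + 21.8075·d_A = (-28.8859,4.9898)
T_B = V + ((C−V)·d_B)·d_B = V + 21.8075·d_B = (-4.4896,7.2346)
sweep = 180° − θ = 111.6504°

center=(-15.9257,-2.1698) T_A=(-28.8859,4.9898) T_B=(-4.4896,7.2346) sweep=111.6504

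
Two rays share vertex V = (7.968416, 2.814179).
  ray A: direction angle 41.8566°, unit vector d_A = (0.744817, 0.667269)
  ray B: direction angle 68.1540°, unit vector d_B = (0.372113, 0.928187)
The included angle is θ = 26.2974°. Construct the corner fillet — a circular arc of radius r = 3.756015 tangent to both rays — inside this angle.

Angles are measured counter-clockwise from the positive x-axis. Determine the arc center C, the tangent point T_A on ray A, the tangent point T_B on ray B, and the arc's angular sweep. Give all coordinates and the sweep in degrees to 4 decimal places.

center=(17.4378,16.3405) T_A=(19.9440,13.5429) T_B=(13.9515,17.7381) sweep=153.7026

bisector direction at 55.0053° = (0.573501,0.819205)
center distance |VC| = r/sin(θ/2) = 3.756015/sin(13.1487°) = 16.511474
C = V + |VC|·bis = (17.4378,16.3405)
T_A = V + ((C−V)·d_A)·d_A = V + 16.0786·d_A = (19.9440,13.5429)
T_B = V + ((C−V)·d_B)·d_B = V + 16.0786·d_B = (13.9515,17.7381)
sweep = 180° − θ = 153.7026°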